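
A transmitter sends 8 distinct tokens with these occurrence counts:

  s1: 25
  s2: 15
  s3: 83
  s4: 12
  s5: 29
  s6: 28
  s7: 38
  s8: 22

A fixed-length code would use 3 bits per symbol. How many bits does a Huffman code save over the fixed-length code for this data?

Fixed-length: 3 bits × 252 symbols = 756 bits.
Huffman merges:
merge s4(12) and s2(15): 27
merge s8(22) and s1(25): 47
merge 27 and s6(28): 55
merge s5(29) and s7(38): 67
merge 47 and 55: 102
merge 67 and s3(83): 150
merge 102 and 150: 252
Huffman total = 27 + 47 + 55 + 67 + 102 + 150 + 252 = 700 bits.
Saving = 756 − 700 = 56 bits.

56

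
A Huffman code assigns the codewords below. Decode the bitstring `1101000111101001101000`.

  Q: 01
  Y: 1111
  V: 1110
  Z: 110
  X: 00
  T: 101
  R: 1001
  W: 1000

Read left to right; each codeword is recognised as soon as it completes (prefix code):
  110→Z | 1000→W | 1111→Y | 01→Q | 00→X | 110→Z | 1000→W
Decoded message: ZWYQXZW

ZWYQXZW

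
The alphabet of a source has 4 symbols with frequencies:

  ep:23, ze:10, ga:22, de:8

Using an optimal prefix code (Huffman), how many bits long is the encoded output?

121

Greedily combine the two least-frequent nodes:
de(8) + ze(10) → 18
18 + ga(22) → 40
ep(23) + 40 → 63
The encoded length is the sum of every internal node's weight: 18 + 40 + 63 = 121 bits.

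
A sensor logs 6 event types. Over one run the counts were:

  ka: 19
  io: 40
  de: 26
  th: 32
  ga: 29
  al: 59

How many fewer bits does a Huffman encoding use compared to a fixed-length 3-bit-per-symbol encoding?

Fixed-length: 3 bits × 205 symbols = 615 bits.
Huffman merges:
ka(19) + de(26) → 45
ga(29) + th(32) → 61
io(40) + 45 → 85
al(59) + 61 → 120
85 + 120 → 205
Huffman total = 45 + 61 + 85 + 120 + 205 = 516 bits.
Saving = 615 − 516 = 99 bits.

99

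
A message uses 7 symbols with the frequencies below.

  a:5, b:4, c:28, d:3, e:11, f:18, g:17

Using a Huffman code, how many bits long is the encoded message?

214

Merge the two smallest weights repeatedly:
merge d(3) and b(4): 7
merge a(5) and 7: 12
merge e(11) and 12: 23
merge g(17) and f(18): 35
merge 23 and c(28): 51
merge 35 and 51: 86
Total encoded bits = sum of merged weights = 7 + 12 + 23 + 35 + 51 + 86 = 214.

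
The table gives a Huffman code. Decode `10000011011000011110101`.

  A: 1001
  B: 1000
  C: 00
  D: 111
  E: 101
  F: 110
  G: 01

BCFFCGDGG

Read left to right; each codeword is recognised as soon as it completes (prefix code):
  1000→B | 00→C | 110→F | 110→F | 00→C | 01→G | 111→D | 01→G | 01→G
Decoded message: BCFFCGDGG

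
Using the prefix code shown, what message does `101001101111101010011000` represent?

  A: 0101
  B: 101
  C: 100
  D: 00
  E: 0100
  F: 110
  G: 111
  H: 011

BDFGFBDFD

Read left to right; each codeword is recognised as soon as it completes (prefix code):
  101→B | 00→D | 110→F | 111→G | 110→F | 101→B | 00→D | 110→F | 00→D
Decoded message: BDFGFBDFD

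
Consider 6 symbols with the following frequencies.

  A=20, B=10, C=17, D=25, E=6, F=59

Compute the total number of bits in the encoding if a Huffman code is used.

309

Merge the two smallest weights repeatedly:
merge E(6) and B(10): 16
merge 16 and C(17): 33
merge A(20) and D(25): 45
merge 33 and 45: 78
merge F(59) and 78: 137
The encoded length is the sum of every internal node's weight: 16 + 33 + 45 + 78 + 137 = 309 bits.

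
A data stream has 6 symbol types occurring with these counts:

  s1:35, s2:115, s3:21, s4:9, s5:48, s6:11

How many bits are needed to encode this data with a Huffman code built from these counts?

Merge the two smallest weights repeatedly:
s4(9) + s6(11) → 20
20 + s3(21) → 41
s1(35) + 41 → 76
s5(48) + 76 → 124
s2(115) + 124 → 239
Total encoded bits = sum of merged weights = 20 + 41 + 76 + 124 + 239 = 500.

500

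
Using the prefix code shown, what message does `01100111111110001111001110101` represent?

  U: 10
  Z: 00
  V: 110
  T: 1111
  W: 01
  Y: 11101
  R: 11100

WUWTRWRYW

Read left to right; each codeword is recognised as soon as it completes (prefix code):
  01→W | 10→U | 01→W | 1111→T | 11100→R | 01→W | 11100→R | 11101→Y | 01→W
Decoded message: WUWTRWRYW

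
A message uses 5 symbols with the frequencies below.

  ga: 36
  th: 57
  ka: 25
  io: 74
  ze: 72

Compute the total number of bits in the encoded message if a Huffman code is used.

589

Greedily combine the two least-frequent nodes:
ka(25) + ga(36) → 61
th(57) + 61 → 118
ze(72) + io(74) → 146
118 + 146 → 264
Each symbol's bit-cost is frequency × depth; summing gives 589 bits (equivalently 61 + 118 + 146 + 264).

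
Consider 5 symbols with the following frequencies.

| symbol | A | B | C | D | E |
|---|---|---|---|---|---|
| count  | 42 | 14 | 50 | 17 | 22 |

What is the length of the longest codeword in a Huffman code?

3

Merge the two lowest-weight nodes at each step:
combine B(14), D(17) → 31
combine E(22), 31 → 53
combine A(42), C(50) → 92
combine 53, 92 → 145
The first pair merged (B, D) ends up deepest, at depth 3.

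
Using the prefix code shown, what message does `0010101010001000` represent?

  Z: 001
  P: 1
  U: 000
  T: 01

Read left to right; each codeword is recognised as soon as it completes (prefix code):
  001→Z | 01→T | 01→T | 01→T | 000→U | 1→P | 000→U
Decoded message: ZTTTUPU

ZTTTUPU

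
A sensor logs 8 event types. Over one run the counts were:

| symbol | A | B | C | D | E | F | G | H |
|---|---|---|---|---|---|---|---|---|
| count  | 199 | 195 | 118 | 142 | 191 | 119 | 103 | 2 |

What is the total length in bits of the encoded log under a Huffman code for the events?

3113

Build the Huffman tree bottom-up:
combine H(2), G(103) → 105
combine 105, C(118) → 223
combine F(119), D(142) → 261
combine E(191), B(195) → 386
combine A(199), 223 → 422
combine 261, 386 → 647
combine 422, 647 → 1069
The encoded length is the sum of every internal node's weight: 105 + 223 + 261 + 386 + 422 + 647 + 1069 = 3113 bits.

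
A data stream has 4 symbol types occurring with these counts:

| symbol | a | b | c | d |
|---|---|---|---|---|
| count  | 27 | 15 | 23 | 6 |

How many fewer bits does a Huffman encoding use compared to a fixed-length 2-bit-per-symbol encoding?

Fixed-length: 2 bits × 71 symbols = 142 bits.
Huffman merges:
merge d(6) and b(15): 21
merge 21 and c(23): 44
merge a(27) and 44: 71
Huffman total = 21 + 44 + 71 = 136 bits.
Saving = 142 − 136 = 6 bits.

6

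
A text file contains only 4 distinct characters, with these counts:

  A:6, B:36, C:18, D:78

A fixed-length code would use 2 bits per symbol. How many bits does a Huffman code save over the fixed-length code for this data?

54

Fixed-length: 2 bits × 138 symbols = 276 bits.
Huffman merges:
combine A(6), C(18) → 24
combine 24, B(36) → 60
combine 60, D(78) → 138
Huffman total = 24 + 60 + 138 = 222 bits.
Saving = 276 − 222 = 54 bits.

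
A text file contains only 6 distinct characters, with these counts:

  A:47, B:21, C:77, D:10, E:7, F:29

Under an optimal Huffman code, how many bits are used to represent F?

Build the tree from the bottom:
merge E(7) and D(10): 17
merge 17 and B(21): 38
merge F(29) and 38: 67
merge A(47) and 67: 114
merge C(77) and 114: 191
F's leaf is at depth 3, giving a 3-bit codeword.

3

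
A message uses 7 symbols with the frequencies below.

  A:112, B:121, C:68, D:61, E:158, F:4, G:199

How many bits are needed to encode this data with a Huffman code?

1877

Greedily combine the two least-frequent nodes:
combine F(4), D(61) → 65
combine 65, C(68) → 133
combine A(112), B(121) → 233
combine 133, E(158) → 291
combine G(199), 233 → 432
combine 291, 432 → 723
The encoded length is the sum of every internal node's weight: 65 + 133 + 233 + 291 + 432 + 723 = 1877 bits.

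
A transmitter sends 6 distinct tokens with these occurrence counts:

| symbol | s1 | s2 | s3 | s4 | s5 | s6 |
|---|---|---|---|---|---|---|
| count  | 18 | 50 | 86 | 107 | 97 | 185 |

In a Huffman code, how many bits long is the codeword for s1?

4

Huffman merges, smallest pair first:
combine s1(18), s2(50) → 68
combine 68, s3(86) → 154
combine s5(97), s4(107) → 204
combine 154, s6(185) → 339
combine 204, 339 → 543
s1 sits 4 levels below the root, so its codeword is 4 bits.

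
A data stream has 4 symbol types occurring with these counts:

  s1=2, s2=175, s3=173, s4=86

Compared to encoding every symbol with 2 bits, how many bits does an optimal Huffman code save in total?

Fixed-length: 2 bits × 436 symbols = 872 bits.
Huffman merges:
combine s1(2), s4(86) → 88
combine 88, s3(173) → 261
combine s2(175), 261 → 436
Huffman total = 88 + 261 + 436 = 785 bits.
Saving = 872 − 785 = 87 bits.

87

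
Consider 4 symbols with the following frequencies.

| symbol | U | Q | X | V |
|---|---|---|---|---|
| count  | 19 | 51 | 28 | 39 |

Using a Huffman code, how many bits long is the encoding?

270

Build the Huffman tree bottom-up:
merge U(19) and X(28): 47
merge V(39) and 47: 86
merge Q(51) and 86: 137
Total encoded bits = sum of merged weights = 47 + 86 + 137 = 270.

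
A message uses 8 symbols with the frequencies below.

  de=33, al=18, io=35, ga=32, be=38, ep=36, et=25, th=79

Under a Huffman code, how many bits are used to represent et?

4

Repeatedly merge the two smallest:
al(18) + et(25) → 43
ga(32) + de(33) → 65
io(35) + ep(36) → 71
be(38) + 43 → 81
65 + 71 → 136
th(79) + 81 → 160
136 + 160 → 296
et's leaf is at depth 4, giving a 4-bit codeword.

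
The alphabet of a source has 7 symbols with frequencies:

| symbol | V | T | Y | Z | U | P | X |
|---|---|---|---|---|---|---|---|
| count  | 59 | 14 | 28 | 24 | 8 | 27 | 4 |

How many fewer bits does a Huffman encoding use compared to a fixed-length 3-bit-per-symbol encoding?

80

Fixed-length: 3 bits × 164 symbols = 492 bits.
Huffman merges:
X(4) + U(8) → 12
12 + T(14) → 26
Z(24) + 26 → 50
P(27) + Y(28) → 55
50 + 55 → 105
V(59) + 105 → 164
Huffman total = 12 + 26 + 50 + 55 + 105 + 164 = 412 bits.
Saving = 492 − 412 = 80 bits.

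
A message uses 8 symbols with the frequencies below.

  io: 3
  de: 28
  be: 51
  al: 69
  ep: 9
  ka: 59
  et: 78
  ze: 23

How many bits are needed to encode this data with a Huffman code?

Greedily combine the two least-frequent nodes:
combine io(3), ep(9) → 12
combine 12, ze(23) → 35
combine de(28), 35 → 63
combine be(51), ka(59) → 110
combine 63, al(69) → 132
combine et(78), 110 → 188
combine 132, 188 → 320
The encoded length is the sum of every internal node's weight: 12 + 35 + 63 + 110 + 132 + 188 + 320 = 860 bits.

860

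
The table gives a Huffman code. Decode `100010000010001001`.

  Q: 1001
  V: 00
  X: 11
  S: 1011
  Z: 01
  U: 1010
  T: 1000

TTVTQ

Read left to right; each codeword is recognised as soon as it completes (prefix code):
  1000→T | 1000→T | 00→V | 1000→T | 1001→Q
Decoded message: TTVTQ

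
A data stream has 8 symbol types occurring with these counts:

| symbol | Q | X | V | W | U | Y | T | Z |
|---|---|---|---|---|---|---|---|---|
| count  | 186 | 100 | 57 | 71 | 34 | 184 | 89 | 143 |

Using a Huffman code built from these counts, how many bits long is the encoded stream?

2473

Build the Huffman tree bottom-up:
U(34) + V(57) → 91
W(71) + T(89) → 160
91 + X(100) → 191
Z(143) + 160 → 303
Y(184) + Q(186) → 370
191 + 303 → 494
370 + 494 → 864
Total encoded bits = sum of merged weights = 91 + 160 + 191 + 303 + 370 + 494 + 864 = 2473.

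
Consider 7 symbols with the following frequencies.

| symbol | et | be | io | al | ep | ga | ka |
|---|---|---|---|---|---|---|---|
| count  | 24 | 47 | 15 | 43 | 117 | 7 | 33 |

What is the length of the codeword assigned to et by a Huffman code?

4

Build the tree from the bottom:
ga(7) + io(15) → 22
22 + et(24) → 46
ka(33) + al(43) → 76
46 + be(47) → 93
76 + 93 → 169
ep(117) + 169 → 286
The subtree containing et is merged 4 times, so code length = 4.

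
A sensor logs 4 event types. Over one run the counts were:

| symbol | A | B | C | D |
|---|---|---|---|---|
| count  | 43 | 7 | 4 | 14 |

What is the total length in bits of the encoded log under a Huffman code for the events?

104

Build the Huffman tree bottom-up:
C(4) + B(7) → 11
11 + D(14) → 25
25 + A(43) → 68
Each symbol's bit-cost is frequency × depth; summing gives 104 bits (equivalently 11 + 25 + 68).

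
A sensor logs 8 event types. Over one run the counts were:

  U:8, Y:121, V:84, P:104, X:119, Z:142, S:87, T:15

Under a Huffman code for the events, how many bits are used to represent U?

Repeatedly merge the two smallest:
combine U(8), T(15) → 23
combine 23, V(84) → 107
combine S(87), P(104) → 191
combine 107, X(119) → 226
combine Y(121), Z(142) → 263
combine 191, 226 → 417
combine 263, 417 → 680
U's leaf is at depth 5, giving a 5-bit codeword.

5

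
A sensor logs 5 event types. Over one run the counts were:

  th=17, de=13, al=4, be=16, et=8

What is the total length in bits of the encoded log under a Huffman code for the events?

128

Build the Huffman tree bottom-up:
al(4) + et(8) → 12
12 + de(13) → 25
be(16) + th(17) → 33
25 + 33 → 58
Each symbol's bit-cost is frequency × depth; summing gives 128 bits (equivalently 12 + 25 + 33 + 58).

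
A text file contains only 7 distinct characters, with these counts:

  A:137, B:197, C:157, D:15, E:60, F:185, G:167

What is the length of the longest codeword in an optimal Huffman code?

4

Merge the two lowest-weight nodes at each step:
D(15) + E(60) → 75
75 + A(137) → 212
C(157) + G(167) → 324
F(185) + B(197) → 382
212 + 324 → 536
382 + 536 → 918
Maximum depth reached is 4.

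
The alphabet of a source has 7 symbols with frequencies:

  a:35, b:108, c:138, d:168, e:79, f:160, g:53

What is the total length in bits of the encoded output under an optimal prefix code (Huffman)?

1983

Merge the two smallest weights repeatedly:
a(35) + g(53) → 88
e(79) + 88 → 167
b(108) + c(138) → 246
f(160) + 167 → 327
d(168) + 246 → 414
327 + 414 → 741
The encoded length is the sum of every internal node's weight: 88 + 167 + 246 + 327 + 414 + 741 = 1983 bits.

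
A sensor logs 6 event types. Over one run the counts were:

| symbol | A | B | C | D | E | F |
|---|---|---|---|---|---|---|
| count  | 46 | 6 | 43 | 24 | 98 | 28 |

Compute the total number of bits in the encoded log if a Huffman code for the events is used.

Build the Huffman tree bottom-up:
combine B(6), D(24) → 30
combine F(28), 30 → 58
combine C(43), A(46) → 89
combine 58, 89 → 147
combine E(98), 147 → 245
Total encoded bits = sum of merged weights = 30 + 58 + 89 + 147 + 245 = 569.

569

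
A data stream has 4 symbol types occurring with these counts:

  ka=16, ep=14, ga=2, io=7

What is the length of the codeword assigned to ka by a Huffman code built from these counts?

Build the tree from the bottom:
combine ga(2), io(7) → 9
combine 9, ep(14) → 23
combine ka(16), 23 → 39
ka sits one level below the root: a 1-bit codeword.

1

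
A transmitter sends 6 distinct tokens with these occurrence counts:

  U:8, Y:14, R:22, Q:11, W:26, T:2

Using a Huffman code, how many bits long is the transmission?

Merge the two smallest weights repeatedly:
combine T(2), U(8) → 10
combine 10, Q(11) → 21
combine Y(14), 21 → 35
combine R(22), W(26) → 48
combine 35, 48 → 83
Total encoded bits = sum of merged weights = 10 + 21 + 35 + 48 + 83 = 197.

197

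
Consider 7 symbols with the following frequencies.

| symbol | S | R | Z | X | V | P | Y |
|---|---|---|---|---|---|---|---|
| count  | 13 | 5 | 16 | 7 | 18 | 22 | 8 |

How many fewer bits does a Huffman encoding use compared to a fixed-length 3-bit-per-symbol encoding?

28

Fixed-length: 3 bits × 89 symbols = 267 bits.
Huffman merges:
combine R(5), X(7) → 12
combine Y(8), 12 → 20
combine S(13), Z(16) → 29
combine V(18), 20 → 38
combine P(22), 29 → 51
combine 38, 51 → 89
Huffman total = 12 + 20 + 29 + 38 + 51 + 89 = 239 bits.
Saving = 267 − 239 = 28 bits.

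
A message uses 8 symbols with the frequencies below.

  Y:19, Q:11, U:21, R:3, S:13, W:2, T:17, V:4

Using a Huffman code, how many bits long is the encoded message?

244

Build the Huffman tree bottom-up:
merge W(2) and R(3): 5
merge V(4) and 5: 9
merge 9 and Q(11): 20
merge S(13) and T(17): 30
merge Y(19) and 20: 39
merge U(21) and 30: 51
merge 39 and 51: 90
The encoded length is the sum of every internal node's weight: 5 + 9 + 20 + 30 + 39 + 51 + 90 = 244 bits.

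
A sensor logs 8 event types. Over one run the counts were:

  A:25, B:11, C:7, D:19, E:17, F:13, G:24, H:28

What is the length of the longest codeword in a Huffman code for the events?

4

Merge the two lowest-weight nodes at each step:
combine C(7), B(11) → 18
combine F(13), E(17) → 30
combine 18, D(19) → 37
combine G(24), A(25) → 49
combine H(28), 30 → 58
combine 37, 49 → 86
combine 58, 86 → 144
The rarest symbols sit at the bottom; the longest codeword is 4 bits.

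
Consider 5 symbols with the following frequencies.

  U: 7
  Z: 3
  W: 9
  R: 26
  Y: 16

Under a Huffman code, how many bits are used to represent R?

Repeatedly merge the two smallest:
combine Z(3), U(7) → 10
combine W(9), 10 → 19
combine Y(16), 19 → 35
combine R(26), 35 → 61
R is merged only at the final step, so code length = 1.

1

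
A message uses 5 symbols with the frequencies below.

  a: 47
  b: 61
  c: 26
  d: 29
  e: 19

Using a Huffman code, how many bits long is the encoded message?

409

Merge the two smallest weights repeatedly:
merge e(19) and c(26): 45
merge d(29) and 45: 74
merge a(47) and b(61): 108
merge 74 and 108: 182
Total encoded bits = sum of merged weights = 45 + 74 + 108 + 182 = 409.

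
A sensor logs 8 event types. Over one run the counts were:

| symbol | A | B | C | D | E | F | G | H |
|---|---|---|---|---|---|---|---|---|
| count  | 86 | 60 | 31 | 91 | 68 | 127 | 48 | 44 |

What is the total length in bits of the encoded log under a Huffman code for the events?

1613

Merge the two smallest weights repeatedly:
merge C(31) and H(44): 75
merge G(48) and B(60): 108
merge E(68) and 75: 143
merge A(86) and D(91): 177
merge 108 and F(127): 235
merge 143 and 177: 320
merge 235 and 320: 555
Total encoded bits = sum of merged weights = 75 + 108 + 143 + 177 + 235 + 320 + 555 = 1613.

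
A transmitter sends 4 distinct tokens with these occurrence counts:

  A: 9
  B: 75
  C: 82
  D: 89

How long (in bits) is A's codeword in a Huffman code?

3

Huffman merges, smallest pair first:
combine A(9), B(75) → 84
combine C(82), 84 → 166
combine D(89), 166 → 255
A sits 3 levels below the root, so its codeword is 3 bits.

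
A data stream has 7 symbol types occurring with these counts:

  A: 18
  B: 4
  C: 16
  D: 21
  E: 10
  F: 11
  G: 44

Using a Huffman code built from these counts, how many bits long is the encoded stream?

321

Greedily combine the two least-frequent nodes:
B(4) + E(10) → 14
F(11) + 14 → 25
C(16) + A(18) → 34
D(21) + 25 → 46
34 + G(44) → 78
46 + 78 → 124
Each symbol's bit-cost is frequency × depth; summing gives 321 bits (equivalently 14 + 25 + 34 + 46 + 78 + 124).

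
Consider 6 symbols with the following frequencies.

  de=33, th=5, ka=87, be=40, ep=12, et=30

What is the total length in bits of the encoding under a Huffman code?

Build the Huffman tree bottom-up:
th(5) + ep(12) → 17
17 + et(30) → 47
de(33) + be(40) → 73
47 + 73 → 120
ka(87) + 120 → 207
Total encoded bits = sum of merged weights = 17 + 47 + 73 + 120 + 207 = 464.

464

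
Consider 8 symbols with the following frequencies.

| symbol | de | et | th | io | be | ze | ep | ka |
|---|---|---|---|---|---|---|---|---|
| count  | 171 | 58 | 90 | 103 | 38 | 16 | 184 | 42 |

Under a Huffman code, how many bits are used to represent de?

Repeatedly merge the two smallest:
ze(16) + be(38) → 54
ka(42) + 54 → 96
et(58) + th(90) → 148
96 + io(103) → 199
148 + de(171) → 319
ep(184) + 199 → 383
319 + 383 → 702
de's leaf is at depth 2, giving a 2-bit codeword.

2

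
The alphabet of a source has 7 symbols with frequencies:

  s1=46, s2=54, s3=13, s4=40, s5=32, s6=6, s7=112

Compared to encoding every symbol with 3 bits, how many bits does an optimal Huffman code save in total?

154

Fixed-length: 3 bits × 303 symbols = 909 bits.
Huffman merges:
merge s6(6) and s3(13): 19
merge 19 and s5(32): 51
merge s4(40) and s1(46): 86
merge 51 and s2(54): 105
merge 86 and 105: 191
merge s7(112) and 191: 303
Huffman total = 19 + 51 + 86 + 105 + 191 + 303 = 755 bits.
Saving = 909 − 755 = 154 bits.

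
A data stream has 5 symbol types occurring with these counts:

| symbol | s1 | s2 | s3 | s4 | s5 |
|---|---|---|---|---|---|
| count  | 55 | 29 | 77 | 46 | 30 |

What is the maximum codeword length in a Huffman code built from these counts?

3

Merge the two lowest-weight nodes at each step:
s2(29) + s5(30) → 59
s4(46) + s1(55) → 101
59 + s3(77) → 136
101 + 136 → 237
The first pair merged (s2, s5) ends up deepest, at depth 3.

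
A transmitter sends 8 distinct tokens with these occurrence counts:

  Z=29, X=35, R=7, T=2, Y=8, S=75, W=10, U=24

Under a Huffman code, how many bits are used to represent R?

Build the tree from the bottom:
combine T(2), R(7) → 9
combine Y(8), 9 → 17
combine W(10), 17 → 27
combine U(24), 27 → 51
combine Z(29), X(35) → 64
combine 51, 64 → 115
combine S(75), 115 → 190
The subtree containing R is merged 6 times, so code length = 6.

6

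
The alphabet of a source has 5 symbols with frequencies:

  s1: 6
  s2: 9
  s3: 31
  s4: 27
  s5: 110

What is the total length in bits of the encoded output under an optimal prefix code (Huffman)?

Greedily combine the two least-frequent nodes:
merge s1(6) and s2(9): 15
merge 15 and s4(27): 42
merge s3(31) and 42: 73
merge 73 and s5(110): 183
Total encoded bits = sum of merged weights = 15 + 42 + 73 + 183 = 313.

313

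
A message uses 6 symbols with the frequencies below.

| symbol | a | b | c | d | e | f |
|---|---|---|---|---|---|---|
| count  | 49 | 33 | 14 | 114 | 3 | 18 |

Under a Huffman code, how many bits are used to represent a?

2

Repeatedly merge the two smallest:
merge e(3) and c(14): 17
merge 17 and f(18): 35
merge b(33) and 35: 68
merge a(49) and 68: 117
merge d(114) and 117: 231
a's leaf is at depth 2, giving a 2-bit codeword.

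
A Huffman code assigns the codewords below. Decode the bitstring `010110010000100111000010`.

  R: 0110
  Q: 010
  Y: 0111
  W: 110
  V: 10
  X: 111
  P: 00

QWQPQYPPV

Read left to right; each codeword is recognised as soon as it completes (prefix code):
  010→Q | 110→W | 010→Q | 00→P | 010→Q | 0111→Y | 00→P | 00→P | 10→V
Decoded message: QWQPQYPPV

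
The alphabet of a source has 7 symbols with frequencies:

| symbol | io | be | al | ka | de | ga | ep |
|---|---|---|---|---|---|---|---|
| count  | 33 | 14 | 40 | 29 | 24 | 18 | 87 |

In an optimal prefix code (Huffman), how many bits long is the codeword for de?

3

Build the tree from the bottom:
combine be(14), ga(18) → 32
combine de(24), ka(29) → 53
combine 32, io(33) → 65
combine al(40), 53 → 93
combine 65, ep(87) → 152
combine 93, 152 → 245
de's leaf is at depth 3, giving a 3-bit codeword.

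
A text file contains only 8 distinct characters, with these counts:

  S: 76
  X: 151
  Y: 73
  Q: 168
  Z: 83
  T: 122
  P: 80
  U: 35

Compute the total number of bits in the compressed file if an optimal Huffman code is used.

2304

Greedily combine the two least-frequent nodes:
U(35) + Y(73) → 108
S(76) + P(80) → 156
Z(83) + 108 → 191
T(122) + X(151) → 273
156 + Q(168) → 324
191 + 273 → 464
324 + 464 → 788
The encoded length is the sum of every internal node's weight: 108 + 156 + 191 + 273 + 324 + 464 + 788 = 2304 bits.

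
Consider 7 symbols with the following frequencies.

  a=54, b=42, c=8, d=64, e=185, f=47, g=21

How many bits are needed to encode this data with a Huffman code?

993

Greedily combine the two least-frequent nodes:
c(8) + g(21) → 29
29 + b(42) → 71
f(47) + a(54) → 101
d(64) + 71 → 135
101 + 135 → 236
e(185) + 236 → 421
Total encoded bits = sum of merged weights = 29 + 71 + 101 + 135 + 236 + 421 = 993.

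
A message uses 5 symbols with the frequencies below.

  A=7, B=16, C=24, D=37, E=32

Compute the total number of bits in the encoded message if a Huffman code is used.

Build the Huffman tree bottom-up:
combine A(7), B(16) → 23
combine 23, C(24) → 47
combine E(32), D(37) → 69
combine 47, 69 → 116
Total encoded bits = sum of merged weights = 23 + 47 + 69 + 116 = 255.

255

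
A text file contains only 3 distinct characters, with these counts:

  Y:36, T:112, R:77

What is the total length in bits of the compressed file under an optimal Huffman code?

Build the Huffman tree bottom-up:
Y(36) + R(77) → 113
T(112) + 113 → 225
Total encoded bits = sum of merged weights = 113 + 225 = 338.

338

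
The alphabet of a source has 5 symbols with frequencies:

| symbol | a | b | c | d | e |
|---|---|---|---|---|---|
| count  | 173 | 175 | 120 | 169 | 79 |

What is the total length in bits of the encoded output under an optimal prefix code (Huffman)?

Merge the two smallest weights repeatedly:
e(79) + c(120) → 199
d(169) + a(173) → 342
b(175) + 199 → 374
342 + 374 → 716
Each symbol's bit-cost is frequency × depth; summing gives 1631 bits (equivalently 199 + 342 + 374 + 716).

1631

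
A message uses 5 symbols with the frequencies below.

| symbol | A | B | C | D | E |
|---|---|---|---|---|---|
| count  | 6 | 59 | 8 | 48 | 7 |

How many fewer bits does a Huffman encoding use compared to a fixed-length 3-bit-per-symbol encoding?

153

Fixed-length: 3 bits × 128 symbols = 384 bits.
Huffman merges:
combine A(6), E(7) → 13
combine C(8), 13 → 21
combine 21, D(48) → 69
combine B(59), 69 → 128
Huffman total = 13 + 21 + 69 + 128 = 231 bits.
Saving = 384 − 231 = 153 bits.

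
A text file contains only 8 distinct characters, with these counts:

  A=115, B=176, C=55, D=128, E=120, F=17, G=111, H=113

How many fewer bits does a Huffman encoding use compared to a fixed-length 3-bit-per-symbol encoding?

104

Fixed-length: 3 bits × 835 symbols = 2505 bits.
Huffman merges:
merge F(17) and C(55): 72
merge 72 and G(111): 183
merge H(113) and A(115): 228
merge E(120) and D(128): 248
merge B(176) and 183: 359
merge 228 and 248: 476
merge 359 and 476: 835
Huffman total = 72 + 183 + 228 + 248 + 359 + 476 + 835 = 2401 bits.
Saving = 2505 − 2401 = 104 bits.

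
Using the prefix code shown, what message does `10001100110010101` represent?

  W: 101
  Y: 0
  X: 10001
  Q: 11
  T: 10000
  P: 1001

Read left to right; each codeword is recognised as soon as it completes (prefix code):
  10001→X | 1001→P | 1001→P | 0→Y | 101→W
Decoded message: XPPYW

XPPYW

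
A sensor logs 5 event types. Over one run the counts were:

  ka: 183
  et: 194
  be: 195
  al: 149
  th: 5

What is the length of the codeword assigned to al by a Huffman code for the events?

Build the tree from the bottom:
th(5) + al(149) → 154
154 + ka(183) → 337
et(194) + be(195) → 389
337 + 389 → 726
al's leaf is at depth 3, giving a 3-bit codeword.

3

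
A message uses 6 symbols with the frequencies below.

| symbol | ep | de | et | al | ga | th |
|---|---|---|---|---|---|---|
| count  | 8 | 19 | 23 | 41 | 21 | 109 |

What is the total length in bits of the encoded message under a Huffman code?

Merge the two smallest weights repeatedly:
ep(8) + de(19) → 27
ga(21) + et(23) → 44
27 + al(41) → 68
44 + 68 → 112
th(109) + 112 → 221
Total encoded bits = sum of merged weights = 27 + 44 + 68 + 112 + 221 = 472.

472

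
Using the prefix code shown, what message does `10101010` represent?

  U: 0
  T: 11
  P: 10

Read left to right; each codeword is recognised as soon as it completes (prefix code):
  10→P | 10→P | 10→P | 10→P
Decoded message: PPPP

PPPP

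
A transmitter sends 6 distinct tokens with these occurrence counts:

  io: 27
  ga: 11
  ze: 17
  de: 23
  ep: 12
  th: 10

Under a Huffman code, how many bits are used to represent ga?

Huffman merges, smallest pair first:
th(10) + ga(11) → 21
ep(12) + ze(17) → 29
21 + de(23) → 44
io(27) + 29 → 56
44 + 56 → 100
ga sits 3 levels below the root, so its codeword is 3 bits.

3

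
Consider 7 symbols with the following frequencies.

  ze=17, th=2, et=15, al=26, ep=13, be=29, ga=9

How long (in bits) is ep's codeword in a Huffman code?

3

Build the tree from the bottom:
th(2) + ga(9) → 11
11 + ep(13) → 24
et(15) + ze(17) → 32
24 + al(26) → 50
be(29) + 32 → 61
50 + 61 → 111
The subtree containing ep is merged 3 times, so code length = 3.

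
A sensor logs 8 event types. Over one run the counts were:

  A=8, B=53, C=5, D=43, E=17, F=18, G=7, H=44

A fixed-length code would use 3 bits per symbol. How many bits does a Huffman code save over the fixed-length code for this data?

Fixed-length: 3 bits × 195 symbols = 585 bits.
Huffman merges:
merge C(5) and G(7): 12
merge A(8) and 12: 20
merge E(17) and F(18): 35
merge 20 and 35: 55
merge D(43) and H(44): 87
merge B(53) and 55: 108
merge 87 and 108: 195
Huffman total = 12 + 20 + 35 + 55 + 87 + 108 + 195 = 512 bits.
Saving = 585 − 512 = 73 bits.

73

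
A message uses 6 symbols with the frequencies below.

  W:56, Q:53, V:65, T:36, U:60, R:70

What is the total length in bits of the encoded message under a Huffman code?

Merge the two smallest weights repeatedly:
combine T(36), Q(53) → 89
combine W(56), U(60) → 116
combine V(65), R(70) → 135
combine 89, 116 → 205
combine 135, 205 → 340
Total encoded bits = sum of merged weights = 89 + 116 + 135 + 205 + 340 = 885.

885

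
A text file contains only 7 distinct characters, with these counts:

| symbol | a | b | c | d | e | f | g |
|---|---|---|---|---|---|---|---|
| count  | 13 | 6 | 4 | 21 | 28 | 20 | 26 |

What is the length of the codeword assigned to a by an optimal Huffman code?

Build the tree from the bottom:
combine c(4), b(6) → 10
combine 10, a(13) → 23
combine f(20), d(21) → 41
combine 23, g(26) → 49
combine e(28), 41 → 69
combine 49, 69 → 118
a's leaf is at depth 3, giving a 3-bit codeword.

3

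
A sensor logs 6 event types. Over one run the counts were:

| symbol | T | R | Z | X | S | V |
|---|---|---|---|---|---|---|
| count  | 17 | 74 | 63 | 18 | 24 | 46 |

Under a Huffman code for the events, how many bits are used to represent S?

3

Repeatedly merge the two smallest:
combine T(17), X(18) → 35
combine S(24), 35 → 59
combine V(46), 59 → 105
combine Z(63), R(74) → 137
combine 105, 137 → 242
S sits 3 levels below the root, so its codeword is 3 bits.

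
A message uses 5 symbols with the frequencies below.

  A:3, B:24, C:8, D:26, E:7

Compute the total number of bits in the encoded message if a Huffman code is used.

Greedily combine the two least-frequent nodes:
A(3) + E(7) → 10
C(8) + 10 → 18
18 + B(24) → 42
D(26) + 42 → 68
The encoded length is the sum of every internal node's weight: 10 + 18 + 42 + 68 = 138 bits.

138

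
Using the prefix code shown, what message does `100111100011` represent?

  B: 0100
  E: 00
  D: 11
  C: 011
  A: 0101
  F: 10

FCDEC

Read left to right; each codeword is recognised as soon as it completes (prefix code):
  10→F | 011→C | 11→D | 00→E | 011→C
Decoded message: FCDEC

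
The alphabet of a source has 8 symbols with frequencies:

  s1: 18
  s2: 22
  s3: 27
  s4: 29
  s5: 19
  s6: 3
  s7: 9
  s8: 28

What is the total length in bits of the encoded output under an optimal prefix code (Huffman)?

Build the Huffman tree bottom-up:
s6(3) + s7(9) → 12
12 + s1(18) → 30
s5(19) + s2(22) → 41
s3(27) + s8(28) → 55
s4(29) + 30 → 59
41 + 55 → 96
59 + 96 → 155
The encoded length is the sum of every internal node's weight: 12 + 30 + 41 + 55 + 59 + 96 + 155 = 448 bits.

448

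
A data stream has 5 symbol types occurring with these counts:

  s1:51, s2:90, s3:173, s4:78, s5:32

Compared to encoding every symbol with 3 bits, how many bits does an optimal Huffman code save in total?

353

Fixed-length: 3 bits × 424 symbols = 1272 bits.
Huffman merges:
merge s5(32) and s1(51): 83
merge s4(78) and 83: 161
merge s2(90) and 161: 251
merge s3(173) and 251: 424
Huffman total = 83 + 161 + 251 + 424 = 919 bits.
Saving = 1272 − 919 = 353 bits.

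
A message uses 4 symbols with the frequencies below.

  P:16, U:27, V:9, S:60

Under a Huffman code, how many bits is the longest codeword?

3

Merge the two lowest-weight nodes at each step:
V(9) + P(16) → 25
25 + U(27) → 52
52 + S(60) → 112
Maximum depth reached is 3.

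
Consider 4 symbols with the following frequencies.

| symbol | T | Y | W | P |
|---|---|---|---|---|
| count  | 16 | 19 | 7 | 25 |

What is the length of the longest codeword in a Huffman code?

Merge the two lowest-weight nodes at each step:
merge W(7) and T(16): 23
merge Y(19) and 23: 42
merge P(25) and 42: 67
The first pair merged (W, T) ends up deepest, at depth 3.

3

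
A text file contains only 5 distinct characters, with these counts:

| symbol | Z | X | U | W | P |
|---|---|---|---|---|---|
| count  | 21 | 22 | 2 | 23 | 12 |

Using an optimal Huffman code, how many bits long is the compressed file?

174

Greedily combine the two least-frequent nodes:
U(2) + P(12) → 14
14 + Z(21) → 35
X(22) + W(23) → 45
35 + 45 → 80
Total encoded bits = sum of merged weights = 14 + 35 + 45 + 80 = 174.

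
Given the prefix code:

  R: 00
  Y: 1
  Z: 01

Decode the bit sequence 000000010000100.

RRRZRRYR

Read left to right; each codeword is recognised as soon as it completes (prefix code):
  00→R | 00→R | 00→R | 01→Z | 00→R | 00→R | 1→Y | 00→R
Decoded message: RRRZRRYR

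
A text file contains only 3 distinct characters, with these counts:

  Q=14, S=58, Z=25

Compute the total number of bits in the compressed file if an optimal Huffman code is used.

Merge the two smallest weights repeatedly:
merge Q(14) and Z(25): 39
merge 39 and S(58): 97
Total encoded bits = sum of merged weights = 39 + 97 = 136.

136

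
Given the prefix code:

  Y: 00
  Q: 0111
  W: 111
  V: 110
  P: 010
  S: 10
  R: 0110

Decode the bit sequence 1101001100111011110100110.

VSRQQSSR

Read left to right; each codeword is recognised as soon as it completes (prefix code):
  110→V | 10→S | 0110→R | 0111→Q | 0111→Q | 10→S | 10→S | 0110→R
Decoded message: VSRQQSSR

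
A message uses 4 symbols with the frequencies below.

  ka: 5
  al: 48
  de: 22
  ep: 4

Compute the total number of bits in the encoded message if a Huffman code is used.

Merge the two smallest weights repeatedly:
merge ep(4) and ka(5): 9
merge 9 and de(22): 31
merge 31 and al(48): 79
Total encoded bits = sum of merged weights = 9 + 31 + 79 = 119.

119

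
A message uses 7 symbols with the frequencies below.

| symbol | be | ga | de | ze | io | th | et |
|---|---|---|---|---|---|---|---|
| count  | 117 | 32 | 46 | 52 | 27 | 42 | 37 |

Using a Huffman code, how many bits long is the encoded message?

942

Build the Huffman tree bottom-up:
merge io(27) and ga(32): 59
merge et(37) and th(42): 79
merge de(46) and ze(52): 98
merge 59 and 79: 138
merge 98 and be(117): 215
merge 138 and 215: 353
The encoded length is the sum of every internal node's weight: 59 + 79 + 98 + 138 + 215 + 353 = 942 bits.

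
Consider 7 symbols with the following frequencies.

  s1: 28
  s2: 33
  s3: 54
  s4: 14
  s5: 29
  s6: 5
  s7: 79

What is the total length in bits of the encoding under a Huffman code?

Build the Huffman tree bottom-up:
combine s6(5), s4(14) → 19
combine 19, s1(28) → 47
combine s5(29), s2(33) → 62
combine 47, s3(54) → 101
combine 62, s7(79) → 141
combine 101, 141 → 242
Each symbol's bit-cost is frequency × depth; summing gives 612 bits (equivalently 19 + 47 + 62 + 101 + 141 + 242).

612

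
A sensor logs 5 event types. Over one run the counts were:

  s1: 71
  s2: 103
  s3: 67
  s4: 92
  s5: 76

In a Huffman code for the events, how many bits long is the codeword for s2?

2

Build the tree from the bottom:
combine s3(67), s1(71) → 138
combine s5(76), s4(92) → 168
combine s2(103), 138 → 241
combine 168, 241 → 409
s2 sits 2 levels below the root, so its codeword is 2 bits.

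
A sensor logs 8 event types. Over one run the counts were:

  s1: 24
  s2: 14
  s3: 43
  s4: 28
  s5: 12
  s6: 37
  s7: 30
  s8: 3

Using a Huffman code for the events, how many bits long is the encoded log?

Merge the two smallest weights repeatedly:
combine s8(3), s5(12) → 15
combine s2(14), 15 → 29
combine s1(24), s4(28) → 52
combine 29, s7(30) → 59
combine s6(37), s3(43) → 80
combine 52, 59 → 111
combine 80, 111 → 191
Each symbol's bit-cost is frequency × depth; summing gives 537 bits (equivalently 15 + 29 + 52 + 59 + 80 + 111 + 191).

537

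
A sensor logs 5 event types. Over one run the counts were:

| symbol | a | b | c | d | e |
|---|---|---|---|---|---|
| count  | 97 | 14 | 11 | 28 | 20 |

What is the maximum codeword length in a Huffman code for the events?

Merge the two lowest-weight nodes at each step:
c(11) + b(14) → 25
e(20) + 25 → 45
d(28) + 45 → 73
73 + a(97) → 170
The first pair merged (c, b) ends up deepest, at depth 4.

4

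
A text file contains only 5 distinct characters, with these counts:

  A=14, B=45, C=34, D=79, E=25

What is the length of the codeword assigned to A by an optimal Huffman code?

Build the tree from the bottom:
combine A(14), E(25) → 39
combine C(34), 39 → 73
combine B(45), 73 → 118
combine D(79), 118 → 197
A sits 4 levels below the root, so its codeword is 4 bits.

4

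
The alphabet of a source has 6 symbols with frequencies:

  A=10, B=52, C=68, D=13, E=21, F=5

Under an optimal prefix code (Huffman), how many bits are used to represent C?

Build the tree from the bottom:
F(5) + A(10) → 15
D(13) + 15 → 28
E(21) + 28 → 49
49 + B(52) → 101
C(68) + 101 → 169
C is merged only at the final step, so code length = 1.

1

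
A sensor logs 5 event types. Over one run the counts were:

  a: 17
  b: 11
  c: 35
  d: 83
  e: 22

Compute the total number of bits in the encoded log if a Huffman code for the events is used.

331

Greedily combine the two least-frequent nodes:
b(11) + a(17) → 28
e(22) + 28 → 50
c(35) + 50 → 85
d(83) + 85 → 168
Each symbol's bit-cost is frequency × depth; summing gives 331 bits (equivalently 28 + 50 + 85 + 168).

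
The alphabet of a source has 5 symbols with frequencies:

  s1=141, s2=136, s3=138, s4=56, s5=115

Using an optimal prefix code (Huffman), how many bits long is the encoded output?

1343

Merge the two smallest weights repeatedly:
combine s4(56), s5(115) → 171
combine s2(136), s3(138) → 274
combine s1(141), 171 → 312
combine 274, 312 → 586
The encoded length is the sum of every internal node's weight: 171 + 274 + 312 + 586 = 1343 bits.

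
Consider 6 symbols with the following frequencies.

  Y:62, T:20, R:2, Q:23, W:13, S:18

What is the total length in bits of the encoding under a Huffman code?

Greedily combine the two least-frequent nodes:
merge R(2) and W(13): 15
merge 15 and S(18): 33
merge T(20) and Q(23): 43
merge 33 and 43: 76
merge Y(62) and 76: 138
Total encoded bits = sum of merged weights = 15 + 33 + 43 + 76 + 138 = 305.

305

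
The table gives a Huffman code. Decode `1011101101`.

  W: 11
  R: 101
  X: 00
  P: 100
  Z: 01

Read left to right; each codeword is recognised as soon as it completes (prefix code):
  101→R | 11→W | 01→Z | 101→R
Decoded message: RWZR

RWZR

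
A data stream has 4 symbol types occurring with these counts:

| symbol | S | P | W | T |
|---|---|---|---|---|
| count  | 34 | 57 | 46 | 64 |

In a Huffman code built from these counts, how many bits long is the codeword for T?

Repeatedly merge the two smallest:
merge S(34) and W(46): 80
merge P(57) and T(64): 121
merge 80 and 121: 201
T sits 2 levels below the root, so its codeword is 2 bits.

2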